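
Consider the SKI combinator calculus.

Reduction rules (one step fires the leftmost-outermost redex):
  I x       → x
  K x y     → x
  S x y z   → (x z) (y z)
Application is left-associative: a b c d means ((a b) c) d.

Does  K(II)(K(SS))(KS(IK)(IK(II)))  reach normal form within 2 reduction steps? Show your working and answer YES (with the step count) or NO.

  start: K(II)(K(SS))(KS(IK)(IK(II)))
  [1] II(KS(IK)(IK(II)))
  [2] I(KS(IK)(IK(II)))

Answer: NO — after 2 steps the term is I(KS(IK)(IK(II))), not yet normal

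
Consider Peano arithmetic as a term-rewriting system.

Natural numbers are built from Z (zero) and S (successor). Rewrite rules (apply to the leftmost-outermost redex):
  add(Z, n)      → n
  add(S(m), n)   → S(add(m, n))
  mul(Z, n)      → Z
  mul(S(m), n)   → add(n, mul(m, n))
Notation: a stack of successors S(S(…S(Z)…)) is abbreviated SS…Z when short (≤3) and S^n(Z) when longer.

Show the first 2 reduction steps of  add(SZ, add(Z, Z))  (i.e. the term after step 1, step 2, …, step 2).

  start: add(SZ, add(Z, Z))
  [1] S(add(Z, add(Z, Z)))
  [2] S(add(Z, Z))

Answer: after 2 steps: S(add(Z, Z))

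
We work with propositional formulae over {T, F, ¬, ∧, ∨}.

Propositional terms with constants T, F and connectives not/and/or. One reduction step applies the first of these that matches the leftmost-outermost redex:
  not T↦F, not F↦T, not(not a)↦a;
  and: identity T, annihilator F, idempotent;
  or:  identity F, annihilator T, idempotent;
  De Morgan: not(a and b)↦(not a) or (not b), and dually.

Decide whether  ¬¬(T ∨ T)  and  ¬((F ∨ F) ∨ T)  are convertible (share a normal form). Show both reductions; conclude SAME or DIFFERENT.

Term A:
  start: ¬¬(T ∨ T)
  [1] T ∨ T
  [2] T

Term B:
  start: ¬((F ∨ F) ∨ T)
  [1] ¬(F ∨ F) ∧ ¬T
  [2] (¬F ∧ ¬F) ∧ ¬T
  [3] ¬F ∧ ¬T
  [4] T ∧ ¬T
  [5] ¬T
  [6] F

Answer: DIFFERENT — A ⇓ T, B ⇓ F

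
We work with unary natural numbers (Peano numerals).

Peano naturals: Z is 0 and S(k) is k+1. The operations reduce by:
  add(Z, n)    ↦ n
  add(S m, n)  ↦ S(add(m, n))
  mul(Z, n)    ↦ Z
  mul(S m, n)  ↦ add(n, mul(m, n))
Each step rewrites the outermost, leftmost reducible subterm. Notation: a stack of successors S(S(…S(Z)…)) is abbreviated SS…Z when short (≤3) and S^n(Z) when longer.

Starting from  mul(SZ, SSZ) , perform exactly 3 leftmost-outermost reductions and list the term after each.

Answer: after 3 steps: S(S(add(Z, mul(Z, SSZ))))

Working:
  start: mul(SZ, SSZ)
  step 1: add(SSZ, mul(Z, SSZ))
  step 2: S(add(SZ, mul(Z, SSZ)))
  step 3: S(S(add(Z, mul(Z, SSZ))))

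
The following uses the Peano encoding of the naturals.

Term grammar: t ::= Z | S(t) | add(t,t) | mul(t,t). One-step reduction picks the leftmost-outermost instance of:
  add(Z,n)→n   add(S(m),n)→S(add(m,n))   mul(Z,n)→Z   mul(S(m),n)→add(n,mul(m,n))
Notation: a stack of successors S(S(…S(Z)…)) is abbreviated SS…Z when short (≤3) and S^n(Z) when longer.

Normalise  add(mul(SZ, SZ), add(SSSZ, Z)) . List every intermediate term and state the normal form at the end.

  start: add(mul(SZ, SZ), add(SSSZ, Z))
  →1  add(add(SZ, mul(Z, SZ)), add(SSSZ, Z))
  →2  add(S(add(Z, mul(Z, SZ))), add(SSSZ, Z))
  →3  S(add(add(Z, mul(Z, SZ)), add(SSSZ, Z)))
  →4  S(add(mul(Z, SZ), add(SSSZ, Z)))
  →5  S(add(Z, add(SSSZ, Z)))
  →6  S(add(SSSZ, Z))
  →7  S(S(add(SSZ, Z)))
  →8  S(S(S(add(SZ, Z))))
  →9  S(S(S(S(add(Z, Z)))))
  →10  S^4(Z)

Answer: normal form = S^4(Z)  (in 10 steps)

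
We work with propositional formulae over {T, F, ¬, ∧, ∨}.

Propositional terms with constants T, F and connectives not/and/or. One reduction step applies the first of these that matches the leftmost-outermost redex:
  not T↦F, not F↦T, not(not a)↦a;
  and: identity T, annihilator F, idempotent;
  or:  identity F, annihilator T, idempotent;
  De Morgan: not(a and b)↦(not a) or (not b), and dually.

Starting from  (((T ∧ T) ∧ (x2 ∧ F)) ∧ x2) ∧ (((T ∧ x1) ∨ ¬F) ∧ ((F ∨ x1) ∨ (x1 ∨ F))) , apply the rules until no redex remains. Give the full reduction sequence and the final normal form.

  start: (((T ∧ T) ∧ (x2 ∧ F)) ∧ x2) ∧ (((T ∧ x1) ∨ ¬F) ∧ ((F ∨ x1) ∨ (x1 ∨ F)))
  step 1: ((T ∧ (x2 ∧ F)) ∧ x2) ∧ (((T ∧ x1) ∨ ¬F) ∧ ((F ∨ x1) ∨ (x1 ∨ F)))
  step 2: ((x2 ∧ F) ∧ x2) ∧ (((T ∧ x1) ∨ ¬F) ∧ ((F ∨ x1) ∨ (x1 ∨ F)))
  step 3: (F ∧ x2) ∧ (((T ∧ x1) ∨ ¬F) ∧ ((F ∨ x1) ∨ (x1 ∨ F)))
  step 4: F ∧ (((T ∧ x1) ∨ ¬F) ∧ ((F ∨ x1) ∨ (x1 ∨ F)))
  step 5: F

Answer: normal form = F  (in 5 steps)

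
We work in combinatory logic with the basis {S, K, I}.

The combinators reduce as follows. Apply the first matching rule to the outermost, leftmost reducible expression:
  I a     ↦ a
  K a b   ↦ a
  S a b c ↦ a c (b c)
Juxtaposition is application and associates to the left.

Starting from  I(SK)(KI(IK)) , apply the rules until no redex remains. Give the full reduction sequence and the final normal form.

Answer: normal form = SKI  (in 2 steps)

Working:
  start: I(SK)(KI(IK))
  [1] SK(KI(IK))
  [2] SKI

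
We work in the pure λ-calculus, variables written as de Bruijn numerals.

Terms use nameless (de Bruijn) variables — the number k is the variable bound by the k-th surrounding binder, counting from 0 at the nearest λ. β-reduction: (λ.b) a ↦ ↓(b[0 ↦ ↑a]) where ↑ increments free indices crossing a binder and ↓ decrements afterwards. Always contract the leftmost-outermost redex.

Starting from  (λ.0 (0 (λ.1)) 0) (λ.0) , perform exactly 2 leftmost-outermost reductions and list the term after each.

Answer: after 2 steps: (λ.0) (λ.λ.0) (λ.0)

Reduction:
  start: (λ.0 (0 (λ.1)) 0) (λ.0)
  [1] (λ.0) ((λ.0) (λ.λ.0)) (λ.0)
  [2] (λ.0) (λ.λ.0) (λ.0)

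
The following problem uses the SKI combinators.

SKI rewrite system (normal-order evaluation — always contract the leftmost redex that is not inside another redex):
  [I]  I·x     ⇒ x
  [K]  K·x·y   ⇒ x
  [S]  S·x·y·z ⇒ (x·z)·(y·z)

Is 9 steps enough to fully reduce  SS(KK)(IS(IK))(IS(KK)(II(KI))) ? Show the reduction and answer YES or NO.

  start: SS(KK)(IS(IK))(IS(KK)(II(KI)))
  [1] S(IS(IK))(KK(IS(IK)))(IS(KK)(II(KI)))
  [2] IS(IK)(IS(KK)(II(KI)))(KK(IS(IK))(IS(KK)(II(KI))))
  [3] S(IK)(IS(KK)(II(KI)))(KK(IS(IK))(IS(KK)(II(KI))))
  [4] IK(KK(IS(IK))(IS(KK)(II(KI))))(IS(KK)(II(KI))(KK(IS(IK))(IS(KK)(II(KI)))))
  [5] K(KK(IS(IK))(IS(KK)(II(KI))))(IS(KK)(II(KI))(KK(IS(IK))(IS(KK)(II(KI)))))
  [6] KK(IS(IK))(IS(KK)(II(KI)))
  [7] K(IS(KK)(II(KI)))
  [8] K(S(KK)(II(KI)))
  [9] K(S(KK)(I(KI)))

Answer: NO — after 9 steps the term is K(S(KK)(I(KI))), not yet normal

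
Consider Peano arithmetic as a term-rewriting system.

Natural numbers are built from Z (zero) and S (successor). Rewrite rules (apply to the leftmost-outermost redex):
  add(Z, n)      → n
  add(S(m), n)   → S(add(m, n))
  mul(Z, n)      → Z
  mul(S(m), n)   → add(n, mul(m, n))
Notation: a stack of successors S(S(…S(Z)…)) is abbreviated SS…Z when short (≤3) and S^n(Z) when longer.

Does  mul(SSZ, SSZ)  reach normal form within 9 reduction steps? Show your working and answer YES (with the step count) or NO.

  start: mul(SSZ, SSZ)
  →1  add(SSZ, mul(SZ, SSZ))
  →2  S(add(SZ, mul(SZ, SSZ)))
  →3  S(S(add(Z, mul(SZ, SSZ))))
  →4  S(S(mul(SZ, SSZ)))
  →5  S(S(add(SSZ, mul(Z, SSZ))))
  →6  S(S(S(add(SZ, mul(Z, SSZ)))))
  →7  S(S(S(S(add(Z, mul(Z, SSZ))))))
  →8  S(S(S(S(mul(Z, SSZ)))))
  →9  S^4(Z)

Answer: YES — reaches normal form S^4(Z) in 9 ≤ 9 steps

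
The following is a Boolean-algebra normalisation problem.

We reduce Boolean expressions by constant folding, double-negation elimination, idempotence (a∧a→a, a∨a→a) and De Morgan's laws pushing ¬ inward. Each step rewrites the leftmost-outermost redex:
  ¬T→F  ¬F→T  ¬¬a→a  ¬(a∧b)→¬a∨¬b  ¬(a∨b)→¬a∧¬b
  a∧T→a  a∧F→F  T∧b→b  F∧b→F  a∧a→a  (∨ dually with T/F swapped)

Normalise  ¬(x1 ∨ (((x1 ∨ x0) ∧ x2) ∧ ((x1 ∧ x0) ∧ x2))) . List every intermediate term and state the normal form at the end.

  start: ¬(x1 ∨ (((x1 ∨ x0) ∧ x2) ∧ ((x1 ∧ x0) ∧ x2)))
  →1  ¬x1 ∧ ¬(((x1 ∨ x0) ∧ x2) ∧ ((x1 ∧ x0) ∧ x2))
  →2  ¬x1 ∧ (¬((x1 ∨ x0) ∧ x2) ∨ ¬((x1 ∧ x0) ∧ x2))
  →3  ¬x1 ∧ ((¬(x1 ∨ x0) ∨ ¬x2) ∨ ¬((x1 ∧ x0) ∧ x2))
  →4  ¬x1 ∧ (((¬x1 ∧ ¬x0) ∨ ¬x2) ∨ ¬((x1 ∧ x0) ∧ x2))
  →5  ¬x1 ∧ (((¬x1 ∧ ¬x0) ∨ ¬x2) ∨ (¬(x1 ∧ x0) ∨ ¬x2))
  →6  ¬x1 ∧ (((¬x1 ∧ ¬x0) ∨ ¬x2) ∨ ((¬x1 ∨ ¬x0) ∨ ¬x2))

Answer: normal form = ¬x1 ∧ (((¬x1 ∧ ¬x0) ∨ ¬x2) ∨ ((¬x1 ∨ ¬x0) ∨ ¬x2))  (in 6 steps)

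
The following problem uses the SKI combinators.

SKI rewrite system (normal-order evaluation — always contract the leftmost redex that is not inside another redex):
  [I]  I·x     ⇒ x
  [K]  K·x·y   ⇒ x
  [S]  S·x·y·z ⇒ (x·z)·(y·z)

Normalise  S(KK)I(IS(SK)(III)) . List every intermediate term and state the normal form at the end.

  start: S(KK)I(IS(SK)(III))
  step 1: KK(IS(SK)(III))(I(IS(SK)(III)))
  step 2: K(I(IS(SK)(III)))
  step 3: K(IS(SK)(III))
  step 4: K(S(SK)(III))
  step 5: K(S(SK)(II))
  step 6: K(S(SK)I)

Answer: normal form = K(S(SK)I)  (in 6 steps)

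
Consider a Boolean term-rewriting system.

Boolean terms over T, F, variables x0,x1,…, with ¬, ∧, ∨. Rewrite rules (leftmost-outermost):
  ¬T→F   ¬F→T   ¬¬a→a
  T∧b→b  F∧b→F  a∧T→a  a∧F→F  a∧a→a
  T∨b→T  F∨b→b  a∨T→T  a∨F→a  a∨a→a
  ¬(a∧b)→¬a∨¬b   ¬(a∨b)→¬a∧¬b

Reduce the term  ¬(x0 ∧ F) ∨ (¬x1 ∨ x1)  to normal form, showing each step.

Answer: normal form = T  (in 4 steps)

Reduction:
  start: ¬(x0 ∧ F) ∨ (¬x1 ∨ x1)
  [1] (¬x0 ∨ ¬F) ∨ (¬x1 ∨ x1)
  [2] (¬x0 ∨ T) ∨ (¬x1 ∨ x1)
  [3] T ∨ (¬x1 ∨ x1)
  [4] T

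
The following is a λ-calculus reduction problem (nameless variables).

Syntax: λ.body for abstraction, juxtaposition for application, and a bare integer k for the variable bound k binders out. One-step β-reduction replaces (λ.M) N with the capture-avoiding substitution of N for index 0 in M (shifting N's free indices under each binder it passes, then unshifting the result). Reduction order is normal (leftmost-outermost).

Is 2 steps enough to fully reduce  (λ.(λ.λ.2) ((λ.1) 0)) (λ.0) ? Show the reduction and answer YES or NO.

Answer: YES — reaches normal form λ.λ.0 in 2 ≤ 2 steps

Working:
  start: (λ.(λ.λ.2) ((λ.1) 0)) (λ.0)
  [1] (λ.λ.λ.0) ((λ.λ.0) (λ.0))
  [2] λ.λ.0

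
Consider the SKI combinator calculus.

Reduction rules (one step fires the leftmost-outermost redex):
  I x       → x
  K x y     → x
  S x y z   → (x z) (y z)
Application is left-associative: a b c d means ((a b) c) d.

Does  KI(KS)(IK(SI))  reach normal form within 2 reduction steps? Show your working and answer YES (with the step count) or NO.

Answer: NO — after 2 steps the term is IK(SI), not yet normal

Reduction:
  start: KI(KS)(IK(SI))
  step 1: I(IK(SI))
  step 2: IK(SI)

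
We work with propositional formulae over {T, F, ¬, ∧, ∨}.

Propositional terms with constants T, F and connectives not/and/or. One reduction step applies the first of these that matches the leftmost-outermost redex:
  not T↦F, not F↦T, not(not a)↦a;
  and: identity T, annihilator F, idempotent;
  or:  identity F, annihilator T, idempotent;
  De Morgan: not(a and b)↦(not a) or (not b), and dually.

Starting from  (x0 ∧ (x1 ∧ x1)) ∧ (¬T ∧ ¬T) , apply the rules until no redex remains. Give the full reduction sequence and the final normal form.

Answer: normal form = F  (in 4 steps)

Working:
  start: (x0 ∧ (x1 ∧ x1)) ∧ (¬T ∧ ¬T)
  step 1: (x0 ∧ x1) ∧ (¬T ∧ ¬T)
  step 2: (x0 ∧ x1) ∧ ¬T
  step 3: (x0 ∧ x1) ∧ F
  step 4: F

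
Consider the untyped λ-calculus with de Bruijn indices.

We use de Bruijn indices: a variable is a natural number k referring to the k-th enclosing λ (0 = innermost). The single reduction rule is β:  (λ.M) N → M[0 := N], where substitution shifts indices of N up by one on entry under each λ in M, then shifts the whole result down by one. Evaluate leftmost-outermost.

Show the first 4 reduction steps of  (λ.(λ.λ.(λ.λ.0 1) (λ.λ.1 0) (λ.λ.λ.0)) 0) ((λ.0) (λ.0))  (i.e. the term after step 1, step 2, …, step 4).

  start: (λ.(λ.λ.(λ.λ.0 1) (λ.λ.1 0) (λ.λ.λ.0)) 0) ((λ.0) (λ.0))
  [1] (λ.λ.(λ.λ.0 1) (λ.λ.1 0) (λ.λ.λ.0)) ((λ.0) (λ.0))
  [2] λ.(λ.λ.0 1) (λ.λ.1 0) (λ.λ.λ.0)
  [3] λ.(λ.0 (λ.λ.1 0)) (λ.λ.λ.0)
  [4] λ.(λ.λ.λ.0) (λ.λ.1 0)

Answer: after 4 steps: λ.(λ.λ.λ.0) (λ.λ.1 0)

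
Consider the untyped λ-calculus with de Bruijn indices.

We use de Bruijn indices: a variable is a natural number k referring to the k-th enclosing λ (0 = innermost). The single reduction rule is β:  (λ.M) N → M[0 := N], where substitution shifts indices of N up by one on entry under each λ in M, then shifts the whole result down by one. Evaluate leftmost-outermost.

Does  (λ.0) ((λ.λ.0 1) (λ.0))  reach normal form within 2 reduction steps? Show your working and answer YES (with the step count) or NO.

  start: (λ.0) ((λ.λ.0 1) (λ.0))
  →1  (λ.λ.0 1) (λ.0)
  →2  λ.0 (λ.0)

Answer: YES — reaches normal form λ.0 (λ.0) in 2 ≤ 2 steps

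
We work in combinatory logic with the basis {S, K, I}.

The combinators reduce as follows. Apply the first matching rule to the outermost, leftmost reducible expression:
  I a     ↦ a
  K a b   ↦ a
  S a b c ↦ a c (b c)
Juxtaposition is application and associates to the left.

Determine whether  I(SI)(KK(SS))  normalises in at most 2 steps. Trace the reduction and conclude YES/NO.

Answer: YES — reaches normal form SIK in 2 ≤ 2 steps

Working:
  start: I(SI)(KK(SS))
  step 1: SI(KK(SS))
  step 2: SIK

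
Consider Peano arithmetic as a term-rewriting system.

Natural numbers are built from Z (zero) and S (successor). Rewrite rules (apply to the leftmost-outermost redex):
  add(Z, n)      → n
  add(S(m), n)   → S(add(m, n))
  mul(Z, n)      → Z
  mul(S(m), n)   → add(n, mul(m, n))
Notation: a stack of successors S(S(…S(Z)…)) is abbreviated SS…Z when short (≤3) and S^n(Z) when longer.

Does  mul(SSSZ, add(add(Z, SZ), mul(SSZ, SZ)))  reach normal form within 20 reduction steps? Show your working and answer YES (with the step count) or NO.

Answer: NO — after 20 steps the term is S(S(S(S(add(mul(SSZ, SZ), mul(SZ, add(add(Z, SZ), mul(SSZ, SZ)))))))), not yet normal

Derivation:
  start: mul(SSSZ, add(add(Z, SZ), mul(SSZ, SZ)))
  [1] add(add(add(Z, SZ), mul(SSZ, SZ)), mul(SSZ, add(add(Z, SZ), mul(SSZ, SZ))))
  [2] add(add(SZ, mul(SSZ, SZ)), mul(SSZ, add(add(Z, SZ), mul(SSZ, SZ))))
  [3] add(S(add(Z, mul(SSZ, SZ))), mul(SSZ, add(add(Z, SZ), mul(SSZ, SZ))))
  [4] S(add(add(Z, mul(SSZ, SZ)), mul(SSZ, add(add(Z, SZ), mul(SSZ, SZ)))))
  [5] S(add(mul(SSZ, SZ), mul(SSZ, add(add(Z, SZ), mul(SSZ, SZ)))))
  [6] S(add(add(SZ, mul(SZ, SZ)), mul(SSZ, add(add(Z, SZ), mul(SSZ, SZ)))))
  [7] S(add(S(add(Z, mul(SZ, SZ))), mul(SSZ, add(add(Z, SZ), mul(SSZ, SZ)))))
  [8] S(S(add(add(Z, mul(SZ, SZ)), mul(SSZ, add(add(Z, SZ), mul(SSZ, SZ))))))
  [9] S(S(add(mul(SZ, SZ), mul(SSZ, add(add(Z, SZ), mul(SSZ, SZ))))))
  [10] S(S(add(add(SZ, mul(Z, SZ)), mul(SSZ, add(add(Z, SZ), mul(SSZ, SZ))))))
  [11] S(S(add(S(add(Z, mul(Z, SZ))), mul(SSZ, add(add(Z, SZ), mul(SSZ, SZ))))))
  [12] S(S(S(add(add(Z, mul(Z, SZ)), mul(SSZ, add(add(Z, SZ), mul(SSZ, SZ)))))))
  [13] S(S(S(add(mul(Z, SZ), mul(SSZ, add(add(Z, SZ), mul(SSZ, SZ)))))))
  [14] S(S(S(add(Z, mul(SSZ, add(add(Z, SZ), mul(SSZ, SZ)))))))
  [15] S(S(S(mul(SSZ, add(add(Z, SZ), mul(SSZ, SZ))))))
  [16] S(S(S(add(add(add(Z, SZ), mul(SSZ, SZ)), mul(SZ, add(add(Z, SZ), mul(SSZ, SZ)))))))
  [17] S(S(S(add(add(SZ, mul(SSZ, SZ)), mul(SZ, add(add(Z, SZ), mul(SSZ, SZ)))))))
  [18] S(S(S(add(S(add(Z, mul(SSZ, SZ))), mul(SZ, add(add(Z, SZ), mul(SSZ, SZ)))))))
  [19] S(S(S(S(add(add(Z, mul(SSZ, SZ)), mul(SZ, add(add(Z, SZ), mul(SSZ, SZ))))))))
  [20] S(S(S(S(add(mul(SSZ, SZ), mul(SZ, add(add(Z, SZ), mul(SSZ, SZ))))))))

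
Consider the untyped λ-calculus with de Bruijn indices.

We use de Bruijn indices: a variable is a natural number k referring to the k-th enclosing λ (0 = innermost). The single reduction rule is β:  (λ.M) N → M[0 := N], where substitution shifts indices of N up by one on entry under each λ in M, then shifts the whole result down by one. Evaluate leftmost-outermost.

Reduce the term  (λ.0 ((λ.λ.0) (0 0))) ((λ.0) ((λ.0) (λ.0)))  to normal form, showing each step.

Answer: normal form = λ.0  (in 5 steps)

Reduction:
  start: (λ.0 ((λ.λ.0) (0 0))) ((λ.0) ((λ.0) (λ.0)))
  step 1: (λ.0) ((λ.0) (λ.0)) ((λ.λ.0) ((λ.0) ((λ.0) (λ.0)) ((λ.0) ((λ.0) (λ.0)))))
  step 2: (λ.0) (λ.0) ((λ.λ.0) ((λ.0) ((λ.0) (λ.0)) ((λ.0) ((λ.0) (λ.0)))))
  step 3: (λ.0) ((λ.λ.0) ((λ.0) ((λ.0) (λ.0)) ((λ.0) ((λ.0) (λ.0)))))
  step 4: (λ.λ.0) ((λ.0) ((λ.0) (λ.0)) ((λ.0) ((λ.0) (λ.0))))
  step 5: λ.0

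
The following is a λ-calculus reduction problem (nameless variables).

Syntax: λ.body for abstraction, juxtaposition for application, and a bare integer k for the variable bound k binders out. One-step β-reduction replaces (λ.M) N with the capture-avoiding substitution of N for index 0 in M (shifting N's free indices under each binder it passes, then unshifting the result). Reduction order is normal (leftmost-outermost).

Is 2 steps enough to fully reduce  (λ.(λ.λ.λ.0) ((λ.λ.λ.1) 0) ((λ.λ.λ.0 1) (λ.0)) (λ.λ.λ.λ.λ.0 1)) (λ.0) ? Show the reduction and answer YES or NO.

Answer: NO — after 2 steps the term is (λ.λ.0) ((λ.λ.λ.0 1) (λ.0)) (λ.λ.λ.λ.λ.0 1), not yet normal

Derivation:
  start: (λ.(λ.λ.λ.0) ((λ.λ.λ.1) 0) ((λ.λ.λ.0 1) (λ.0)) (λ.λ.λ.λ.λ.0 1)) (λ.0)
  [1] (λ.λ.λ.0) ((λ.λ.λ.1) (λ.0)) ((λ.λ.λ.0 1) (λ.0)) (λ.λ.λ.λ.λ.0 1)
  [2] (λ.λ.0) ((λ.λ.λ.0 1) (λ.0)) (λ.λ.λ.λ.λ.0 1)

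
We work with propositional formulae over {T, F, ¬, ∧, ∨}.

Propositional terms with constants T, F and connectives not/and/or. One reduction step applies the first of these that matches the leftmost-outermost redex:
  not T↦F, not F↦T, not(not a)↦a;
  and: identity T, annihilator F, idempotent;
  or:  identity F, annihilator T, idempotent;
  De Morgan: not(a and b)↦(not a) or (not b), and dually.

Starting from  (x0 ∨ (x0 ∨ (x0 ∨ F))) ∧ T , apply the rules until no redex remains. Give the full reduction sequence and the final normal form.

Answer: normal form = x0  (in 4 steps)

Derivation:
  start: (x0 ∨ (x0 ∨ (x0 ∨ F))) ∧ T
  [1] x0 ∨ (x0 ∨ (x0 ∨ F))
  [2] x0 ∨ (x0 ∨ x0)
  [3] x0 ∨ x0
  [4] x0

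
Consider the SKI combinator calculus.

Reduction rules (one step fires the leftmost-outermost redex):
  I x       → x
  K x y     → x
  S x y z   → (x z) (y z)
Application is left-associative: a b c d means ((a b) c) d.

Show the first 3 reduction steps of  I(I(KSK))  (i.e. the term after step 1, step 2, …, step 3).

Answer: after 3 steps: S

Derivation:
  start: I(I(KSK))
  [1] I(KSK)
  [2] KSK
  [3] S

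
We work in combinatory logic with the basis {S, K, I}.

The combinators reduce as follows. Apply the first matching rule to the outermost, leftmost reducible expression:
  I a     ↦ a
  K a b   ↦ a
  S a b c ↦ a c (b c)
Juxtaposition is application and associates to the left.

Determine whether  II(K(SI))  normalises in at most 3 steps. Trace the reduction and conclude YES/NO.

Answer: YES — reaches normal form K(SI) in 2 ≤ 3 steps

Working:
  start: II(K(SI))
  →1  I(K(SI))
  →2  K(SI)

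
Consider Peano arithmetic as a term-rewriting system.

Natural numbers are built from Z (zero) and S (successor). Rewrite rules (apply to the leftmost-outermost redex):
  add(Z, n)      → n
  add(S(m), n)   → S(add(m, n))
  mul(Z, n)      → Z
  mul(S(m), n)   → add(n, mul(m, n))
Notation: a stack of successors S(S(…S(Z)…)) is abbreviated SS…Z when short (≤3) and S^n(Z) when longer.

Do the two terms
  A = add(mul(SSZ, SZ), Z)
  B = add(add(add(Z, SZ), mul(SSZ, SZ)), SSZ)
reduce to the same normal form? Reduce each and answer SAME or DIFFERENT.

Answer: DIFFERENT — A ⇓ SSZ, B ⇓ S^5(Z)

Derivation:
Term A:
  start: add(mul(SSZ, SZ), Z)
  step 1: add(add(SZ, mul(SZ, SZ)), Z)
  step 2: add(S(add(Z, mul(SZ, SZ))), Z)
  step 3: S(add(add(Z, mul(SZ, SZ)), Z))
  step 4: S(add(mul(SZ, SZ), Z))
  step 5: S(add(add(SZ, mul(Z, SZ)), Z))
  step 6: S(add(S(add(Z, mul(Z, SZ))), Z))
  step 7: S(S(add(add(Z, mul(Z, SZ)), Z)))
  step 8: S(S(add(mul(Z, SZ), Z)))
  step 9: S(S(add(Z, Z)))
  step 10: SSZ

Term B:
  start: add(add(add(Z, SZ), mul(SSZ, SZ)), SSZ)
  step 1: add(add(SZ, mul(SSZ, SZ)), SSZ)
  step 2: add(S(add(Z, mul(SSZ, SZ))), SSZ)
  step 3: S(add(add(Z, mul(SSZ, SZ)), SSZ))
  step 4: S(add(mul(SSZ, SZ), SSZ))
  step 5: S(add(add(SZ, mul(SZ, SZ)), SSZ))
  step 6: S(add(S(add(Z, mul(SZ, SZ))), SSZ))
  step 7: S(S(add(add(Z, mul(SZ, SZ)), SSZ)))
  step 8: S(S(add(mul(SZ, SZ), SSZ)))
  step 9: S(S(add(add(SZ, mul(Z, SZ)), SSZ)))
  step 10: S(S(add(S(add(Z, mul(Z, SZ))), SSZ)))
  step 11: S(S(S(add(add(Z, mul(Z, SZ)), SSZ))))
  step 12: S(S(S(add(mul(Z, SZ), SSZ))))
  step 13: S(S(S(add(Z, SSZ))))
  step 14: S^5(Z)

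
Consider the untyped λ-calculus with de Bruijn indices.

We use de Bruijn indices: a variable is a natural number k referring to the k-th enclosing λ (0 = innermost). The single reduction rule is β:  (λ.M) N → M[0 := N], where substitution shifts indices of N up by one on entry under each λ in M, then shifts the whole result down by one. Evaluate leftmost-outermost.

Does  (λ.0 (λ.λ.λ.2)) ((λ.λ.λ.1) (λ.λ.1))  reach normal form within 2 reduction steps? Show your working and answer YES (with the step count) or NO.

  start: (λ.0 (λ.λ.λ.2)) ((λ.λ.λ.1) (λ.λ.1))
  step 1: (λ.λ.λ.1) (λ.λ.1) (λ.λ.λ.2)
  step 2: (λ.λ.1) (λ.λ.λ.2)

Answer: NO — after 2 steps the term is (λ.λ.1) (λ.λ.λ.2), not yet normal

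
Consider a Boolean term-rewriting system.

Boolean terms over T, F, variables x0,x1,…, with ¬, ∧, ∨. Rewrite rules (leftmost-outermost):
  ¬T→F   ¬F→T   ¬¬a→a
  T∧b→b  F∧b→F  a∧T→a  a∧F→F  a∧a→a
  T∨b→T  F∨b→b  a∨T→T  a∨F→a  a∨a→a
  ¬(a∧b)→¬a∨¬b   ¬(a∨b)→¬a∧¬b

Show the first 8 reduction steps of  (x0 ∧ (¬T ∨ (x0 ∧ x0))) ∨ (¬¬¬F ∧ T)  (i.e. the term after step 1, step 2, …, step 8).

  start: (x0 ∧ (¬T ∨ (x0 ∧ x0))) ∨ (¬¬¬F ∧ T)
  step 1: (x0 ∧ (F ∨ (x0 ∧ x0))) ∨ (¬¬¬F ∧ T)
  step 2: (x0 ∧ (x0 ∧ x0)) ∨ (¬¬¬F ∧ T)
  step 3: (x0 ∧ x0) ∨ (¬¬¬F ∧ T)
  step 4: x0 ∨ (¬¬¬F ∧ T)
  step 5: x0 ∨ ¬¬¬F
  step 6: x0 ∨ ¬F
  step 7: x0 ∨ T
  step 8: T

Answer: after 8 steps: T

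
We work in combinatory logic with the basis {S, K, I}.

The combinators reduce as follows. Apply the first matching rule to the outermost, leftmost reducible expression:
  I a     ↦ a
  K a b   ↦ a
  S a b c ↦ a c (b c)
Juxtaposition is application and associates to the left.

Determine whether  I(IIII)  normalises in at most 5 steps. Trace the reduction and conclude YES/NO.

Answer: YES — reaches normal form I in 4 ≤ 5 steps

Working:
  start: I(IIII)
  step 1: IIII
  step 2: III
  step 3: II
  step 4: I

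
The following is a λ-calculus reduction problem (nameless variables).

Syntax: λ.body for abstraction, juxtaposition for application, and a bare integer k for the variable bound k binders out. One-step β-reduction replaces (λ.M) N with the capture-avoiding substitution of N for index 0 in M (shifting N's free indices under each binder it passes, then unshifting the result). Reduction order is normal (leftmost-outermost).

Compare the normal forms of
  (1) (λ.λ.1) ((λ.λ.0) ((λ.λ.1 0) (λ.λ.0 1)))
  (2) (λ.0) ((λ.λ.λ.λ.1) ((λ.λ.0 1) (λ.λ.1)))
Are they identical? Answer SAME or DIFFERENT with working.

Answer: DIFFERENT — A ⇓ λ.λ.0, B ⇓ λ.λ.λ.1

Working:
Term A:
  start: (λ.λ.1) ((λ.λ.0) ((λ.λ.1 0) (λ.λ.0 1)))
  [1] λ.(λ.λ.0) ((λ.λ.1 0) (λ.λ.0 1))
  [2] λ.λ.0

Term B:
  start: (λ.0) ((λ.λ.λ.λ.1) ((λ.λ.0 1) (λ.λ.1)))
  [1] (λ.λ.λ.λ.1) ((λ.λ.0 1) (λ.λ.1))
  [2] λ.λ.λ.1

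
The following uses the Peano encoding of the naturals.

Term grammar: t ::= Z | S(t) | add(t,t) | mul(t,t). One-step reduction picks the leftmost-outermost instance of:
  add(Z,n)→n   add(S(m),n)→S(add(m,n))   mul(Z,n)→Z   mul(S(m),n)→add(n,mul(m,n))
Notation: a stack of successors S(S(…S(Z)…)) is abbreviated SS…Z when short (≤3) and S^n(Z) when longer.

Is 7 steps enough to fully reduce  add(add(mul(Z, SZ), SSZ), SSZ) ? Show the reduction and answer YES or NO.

Answer: YES — reaches normal form S^4(Z) in 5 ≤ 7 steps

Derivation:
  start: add(add(mul(Z, SZ), SSZ), SSZ)
  step 1: add(add(Z, SSZ), SSZ)
  step 2: add(SSZ, SSZ)
  step 3: S(add(SZ, SSZ))
  step 4: S(S(add(Z, SSZ)))
  step 5: S^4(Z)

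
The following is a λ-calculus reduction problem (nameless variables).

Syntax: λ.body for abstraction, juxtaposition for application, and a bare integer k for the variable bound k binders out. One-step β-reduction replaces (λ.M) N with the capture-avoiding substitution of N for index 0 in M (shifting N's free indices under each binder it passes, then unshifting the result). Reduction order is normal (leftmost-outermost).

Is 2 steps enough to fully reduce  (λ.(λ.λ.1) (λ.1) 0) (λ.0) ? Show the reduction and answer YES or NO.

Answer: NO — after 2 steps the term is (λ.λ.λ.0) (λ.0), not yet normal

Derivation:
  start: (λ.(λ.λ.1) (λ.1) 0) (λ.0)
  [1] (λ.λ.1) (λ.λ.0) (λ.0)
  [2] (λ.λ.λ.0) (λ.0)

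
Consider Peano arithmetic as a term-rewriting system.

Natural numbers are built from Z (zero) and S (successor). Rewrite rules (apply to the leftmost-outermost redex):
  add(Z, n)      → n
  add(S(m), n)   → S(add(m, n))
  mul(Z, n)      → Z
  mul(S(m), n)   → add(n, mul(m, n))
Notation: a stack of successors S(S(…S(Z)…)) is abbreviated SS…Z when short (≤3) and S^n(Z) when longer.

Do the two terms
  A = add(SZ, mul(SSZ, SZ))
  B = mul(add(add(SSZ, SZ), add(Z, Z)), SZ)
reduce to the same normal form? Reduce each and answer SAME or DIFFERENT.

Term A:
  start: add(SZ, mul(SSZ, SZ))
  step 1: S(add(Z, mul(SSZ, SZ)))
  step 2: S(mul(SSZ, SZ))
  step 3: S(add(SZ, mul(SZ, SZ)))
  step 4: S(S(add(Z, mul(SZ, SZ))))
  step 5: S(S(mul(SZ, SZ)))
  step 6: S(S(add(SZ, mul(Z, SZ))))
  step 7: S(S(S(add(Z, mul(Z, SZ)))))
  step 8: S(S(S(mul(Z, SZ))))
  step 9: SSSZ

Term B:
  start: mul(add(add(SSZ, SZ), add(Z, Z)), SZ)
  step 1: mul(add(S(add(SZ, SZ)), add(Z, Z)), SZ)
  step 2: mul(S(add(add(SZ, SZ), add(Z, Z))), SZ)
  step 3: add(SZ, mul(add(add(SZ, SZ), add(Z, Z)), SZ))
  step 4: S(add(Z, mul(add(add(SZ, SZ), add(Z, Z)), SZ)))
  step 5: S(mul(add(add(SZ, SZ), add(Z, Z)), SZ))
  step 6: S(mul(add(S(add(Z, SZ)), add(Z, Z)), SZ))
  step 7: S(mul(S(add(add(Z, SZ), add(Z, Z))), SZ))
  step 8: S(add(SZ, mul(add(add(Z, SZ), add(Z, Z)), SZ)))
  step 9: S(S(add(Z, mul(add(add(Z, SZ), add(Z, Z)), SZ))))
  step 10: S(S(mul(add(add(Z, SZ), add(Z, Z)), SZ)))
  step 11: S(S(mul(add(SZ, add(Z, Z)), SZ)))
  step 12: S(S(mul(S(add(Z, add(Z, Z))), SZ)))
  step 13: S(S(add(SZ, mul(add(Z, add(Z, Z)), SZ))))
  step 14: S(S(S(add(Z, mul(add(Z, add(Z, Z)), SZ)))))
  step 15: S(S(S(mul(add(Z, add(Z, Z)), SZ))))
  step 16: S(S(S(mul(add(Z, Z), SZ))))
  step 17: S(S(S(mul(Z, SZ))))
  step 18: SSSZ

Answer: SAME — A ⇓ SSSZ, B ⇓ SSSZ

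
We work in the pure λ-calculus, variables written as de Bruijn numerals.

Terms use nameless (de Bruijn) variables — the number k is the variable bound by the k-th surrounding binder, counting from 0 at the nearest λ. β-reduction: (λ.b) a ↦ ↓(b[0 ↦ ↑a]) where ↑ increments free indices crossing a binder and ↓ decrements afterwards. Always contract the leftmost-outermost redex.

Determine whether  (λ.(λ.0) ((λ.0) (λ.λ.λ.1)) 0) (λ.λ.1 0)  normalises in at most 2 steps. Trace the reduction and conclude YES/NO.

Answer: NO — after 2 steps the term is (λ.0) (λ.λ.λ.1) (λ.λ.1 0), not yet normal

Derivation:
  start: (λ.(λ.0) ((λ.0) (λ.λ.λ.1)) 0) (λ.λ.1 0)
  [1] (λ.0) ((λ.0) (λ.λ.λ.1)) (λ.λ.1 0)
  [2] (λ.0) (λ.λ.λ.1) (λ.λ.1 0)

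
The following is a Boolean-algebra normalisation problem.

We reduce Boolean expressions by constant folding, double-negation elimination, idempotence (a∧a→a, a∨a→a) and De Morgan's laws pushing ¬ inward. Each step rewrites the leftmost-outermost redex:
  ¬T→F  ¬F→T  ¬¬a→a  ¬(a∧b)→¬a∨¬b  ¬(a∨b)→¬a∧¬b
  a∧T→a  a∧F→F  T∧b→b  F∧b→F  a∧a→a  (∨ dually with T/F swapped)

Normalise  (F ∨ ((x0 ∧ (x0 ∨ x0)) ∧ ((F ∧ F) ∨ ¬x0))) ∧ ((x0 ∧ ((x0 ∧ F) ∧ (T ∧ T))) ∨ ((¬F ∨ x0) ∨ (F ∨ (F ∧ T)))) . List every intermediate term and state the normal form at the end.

  start: (F ∨ ((x0 ∧ (x0 ∨ x0)) ∧ ((F ∧ F) ∨ ¬x0))) ∧ ((x0 ∧ ((x0 ∧ F) ∧ (T ∧ T))) ∨ ((¬F ∨ x0) ∨ (F ∨ (F ∧ T))))
  step 1: ((x0 ∧ (x0 ∨ x0)) ∧ ((F ∧ F) ∨ ¬x0)) ∧ ((x0 ∧ ((x0 ∧ F) ∧ (T ∧ T))) ∨ ((¬F ∨ x0) ∨ (F ∨ (F ∧ T))))
  step 2: ((x0 ∧ x0) ∧ ((F ∧ F) ∨ ¬x0)) ∧ ((x0 ∧ ((x0 ∧ F) ∧ (T ∧ T))) ∨ ((¬F ∨ x0) ∨ (F ∨ (F ∧ T))))
  step 3: (x0 ∧ ((F ∧ F) ∨ ¬x0)) ∧ ((x0 ∧ ((x0 ∧ F) ∧ (T ∧ T))) ∨ ((¬F ∨ x0) ∨ (F ∨ (F ∧ T))))
  step 4: (x0 ∧ (F ∨ ¬x0)) ∧ ((x0 ∧ ((x0 ∧ F) ∧ (T ∧ T))) ∨ ((¬F ∨ x0) ∨ (F ∨ (F ∧ T))))
  step 5: (x0 ∧ ¬x0) ∧ ((x0 ∧ ((x0 ∧ F) ∧ (T ∧ T))) ∨ ((¬F ∨ x0) ∨ (F ∨ (F ∧ T))))
  step 6: (x0 ∧ ¬x0) ∧ ((x0 ∧ (F ∧ (T ∧ T))) ∨ ((¬F ∨ x0) ∨ (F ∨ (F ∧ T))))
  step 7: (x0 ∧ ¬x0) ∧ ((x0 ∧ F) ∨ ((¬F ∨ x0) ∨ (F ∨ (F ∧ T))))
  step 8: (x0 ∧ ¬x0) ∧ (F ∨ ((¬F ∨ x0) ∨ (F ∨ (F ∧ T))))
  step 9: (x0 ∧ ¬x0) ∧ ((¬F ∨ x0) ∨ (F ∨ (F ∧ T)))
  step 10: (x0 ∧ ¬x0) ∧ ((T ∨ x0) ∨ (F ∨ (F ∧ T)))
  step 11: (x0 ∧ ¬x0) ∧ (T ∨ (F ∨ (F ∧ T)))
  step 12: (x0 ∧ ¬x0) ∧ T
  step 13: x0 ∧ ¬x0

Answer: normal form = x0 ∧ ¬x0  (in 13 steps)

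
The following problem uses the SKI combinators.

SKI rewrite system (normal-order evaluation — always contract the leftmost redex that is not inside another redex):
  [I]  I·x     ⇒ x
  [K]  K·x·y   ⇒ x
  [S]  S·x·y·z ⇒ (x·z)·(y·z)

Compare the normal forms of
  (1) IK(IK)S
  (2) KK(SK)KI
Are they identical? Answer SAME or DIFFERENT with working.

Answer: SAME — A ⇓ K, B ⇓ K

Working:
Term A:
  start: IK(IK)S
  →1  K(IK)S
  →2  IK
  →3  K

Term B:
  start: KK(SK)KI
  →1  KKI
  →2  K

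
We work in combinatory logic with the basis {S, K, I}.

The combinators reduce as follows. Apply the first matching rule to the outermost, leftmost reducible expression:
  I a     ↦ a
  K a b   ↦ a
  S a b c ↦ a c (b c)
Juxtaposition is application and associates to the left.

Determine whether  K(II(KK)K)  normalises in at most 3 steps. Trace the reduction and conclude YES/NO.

Answer: YES — reaches normal form KK in 3 ≤ 3 steps

Derivation:
  start: K(II(KK)K)
  →1  K(I(KK)K)
  →2  K(KKK)
  →3  KK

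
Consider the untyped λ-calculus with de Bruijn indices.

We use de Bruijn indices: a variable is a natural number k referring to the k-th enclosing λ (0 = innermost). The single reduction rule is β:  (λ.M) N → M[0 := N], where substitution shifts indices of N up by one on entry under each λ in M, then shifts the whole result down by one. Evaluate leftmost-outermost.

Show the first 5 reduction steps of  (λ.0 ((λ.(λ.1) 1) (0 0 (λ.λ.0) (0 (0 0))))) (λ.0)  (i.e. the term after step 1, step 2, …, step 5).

Answer: after 5 steps: (λ.0) (λ.λ.0) ((λ.0) ((λ.0) (λ.0)))

Reduction:
  start: (λ.0 ((λ.(λ.1) 1) (0 0 (λ.λ.0) (0 (0 0))))) (λ.0)
  [1] (λ.0) ((λ.(λ.1) (λ.0)) ((λ.0) (λ.0) (λ.λ.0) ((λ.0) ((λ.0) (λ.0)))))
  [2] (λ.(λ.1) (λ.0)) ((λ.0) (λ.0) (λ.λ.0) ((λ.0) ((λ.0) (λ.0))))
  [3] (λ.(λ.0) (λ.0) (λ.λ.0) ((λ.0) ((λ.0) (λ.0)))) (λ.0)
  [4] (λ.0) (λ.0) (λ.λ.0) ((λ.0) ((λ.0) (λ.0)))
  [5] (λ.0) (λ.λ.0) ((λ.0) ((λ.0) (λ.0)))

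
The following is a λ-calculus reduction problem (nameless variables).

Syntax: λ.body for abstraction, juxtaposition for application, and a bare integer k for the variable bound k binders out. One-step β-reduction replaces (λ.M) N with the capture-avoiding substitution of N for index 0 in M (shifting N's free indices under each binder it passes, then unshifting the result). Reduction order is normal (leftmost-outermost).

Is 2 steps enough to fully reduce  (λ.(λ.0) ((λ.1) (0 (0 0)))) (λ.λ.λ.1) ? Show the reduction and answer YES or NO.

Answer: NO — after 2 steps the term is (λ.λ.λ.λ.1) ((λ.λ.λ.1) ((λ.λ.λ.1) (λ.λ.λ.1))), not yet normal

Reduction:
  start: (λ.(λ.0) ((λ.1) (0 (0 0)))) (λ.λ.λ.1)
  →1  (λ.0) ((λ.λ.λ.λ.1) ((λ.λ.λ.1) ((λ.λ.λ.1) (λ.λ.λ.1))))
  →2  (λ.λ.λ.λ.1) ((λ.λ.λ.1) ((λ.λ.λ.1) (λ.λ.λ.1)))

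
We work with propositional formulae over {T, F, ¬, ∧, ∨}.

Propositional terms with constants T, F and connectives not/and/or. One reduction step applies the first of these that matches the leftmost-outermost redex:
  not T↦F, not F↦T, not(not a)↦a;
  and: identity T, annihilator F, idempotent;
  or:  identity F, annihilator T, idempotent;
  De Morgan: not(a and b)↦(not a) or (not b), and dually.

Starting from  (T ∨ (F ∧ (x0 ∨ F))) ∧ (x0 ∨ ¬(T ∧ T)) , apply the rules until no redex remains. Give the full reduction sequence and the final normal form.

Answer: normal form = x0  (in 6 steps)

Working:
  start: (T ∨ (F ∧ (x0 ∨ F))) ∧ (x0 ∨ ¬(T ∧ T))
  →1  T ∧ (x0 ∨ ¬(T ∧ T))
  →2  x0 ∨ ¬(T ∧ T)
  →3  x0 ∨ (¬T ∨ ¬T)
  →4  x0 ∨ ¬T
  →5  x0 ∨ F
  →6  x0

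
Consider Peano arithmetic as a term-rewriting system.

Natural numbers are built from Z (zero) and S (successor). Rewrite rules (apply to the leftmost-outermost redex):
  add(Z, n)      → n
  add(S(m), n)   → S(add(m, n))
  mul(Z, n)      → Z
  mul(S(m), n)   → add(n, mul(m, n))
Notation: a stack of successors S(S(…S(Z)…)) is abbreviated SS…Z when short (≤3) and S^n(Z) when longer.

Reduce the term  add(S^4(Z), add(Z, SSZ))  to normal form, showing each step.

Answer: normal form = S^6(Z)  (in 6 steps)

Working:
  start: add(S^4(Z), add(Z, SSZ))
  [1] S(add(SSSZ, add(Z, SSZ)))
  [2] S(S(add(SSZ, add(Z, SSZ))))
  [3] S(S(S(add(SZ, add(Z, SSZ)))))
  [4] S(S(S(S(add(Z, add(Z, SSZ))))))
  [5] S(S(S(S(add(Z, SSZ)))))
  [6] S^6(Z)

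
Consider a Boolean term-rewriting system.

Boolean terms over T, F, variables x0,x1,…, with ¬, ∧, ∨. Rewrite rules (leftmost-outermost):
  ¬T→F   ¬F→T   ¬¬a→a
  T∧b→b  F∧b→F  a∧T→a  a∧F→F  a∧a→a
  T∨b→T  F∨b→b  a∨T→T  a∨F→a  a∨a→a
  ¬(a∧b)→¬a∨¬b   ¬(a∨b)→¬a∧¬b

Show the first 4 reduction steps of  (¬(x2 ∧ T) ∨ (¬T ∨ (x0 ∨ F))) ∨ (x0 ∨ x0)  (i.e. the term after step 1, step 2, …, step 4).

  start: (¬(x2 ∧ T) ∨ (¬T ∨ (x0 ∨ F))) ∨ (x0 ∨ x0)
  →1  ((¬x2 ∨ ¬T) ∨ (¬T ∨ (x0 ∨ F))) ∨ (x0 ∨ x0)
  →2  ((¬x2 ∨ F) ∨ (¬T ∨ (x0 ∨ F))) ∨ (x0 ∨ x0)
  →3  (¬x2 ∨ (¬T ∨ (x0 ∨ F))) ∨ (x0 ∨ x0)
  →4  (¬x2 ∨ (F ∨ (x0 ∨ F))) ∨ (x0 ∨ x0)

Answer: after 4 steps: (¬x2 ∨ (F ∨ (x0 ∨ F))) ∨ (x0 ∨ x0)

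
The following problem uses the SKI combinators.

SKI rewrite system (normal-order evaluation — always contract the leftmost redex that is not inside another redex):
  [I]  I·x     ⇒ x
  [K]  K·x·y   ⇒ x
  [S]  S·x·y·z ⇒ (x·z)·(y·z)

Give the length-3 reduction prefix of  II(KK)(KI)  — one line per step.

  start: II(KK)(KI)
  [1] I(KK)(KI)
  [2] KK(KI)
  [3] K

Answer: after 3 steps: K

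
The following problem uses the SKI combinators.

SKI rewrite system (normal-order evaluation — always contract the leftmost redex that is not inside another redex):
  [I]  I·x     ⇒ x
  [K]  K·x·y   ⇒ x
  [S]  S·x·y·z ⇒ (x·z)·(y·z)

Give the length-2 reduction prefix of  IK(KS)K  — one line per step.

  start: IK(KS)K
  [1] K(KS)K
  [2] KS

Answer: after 2 steps: KS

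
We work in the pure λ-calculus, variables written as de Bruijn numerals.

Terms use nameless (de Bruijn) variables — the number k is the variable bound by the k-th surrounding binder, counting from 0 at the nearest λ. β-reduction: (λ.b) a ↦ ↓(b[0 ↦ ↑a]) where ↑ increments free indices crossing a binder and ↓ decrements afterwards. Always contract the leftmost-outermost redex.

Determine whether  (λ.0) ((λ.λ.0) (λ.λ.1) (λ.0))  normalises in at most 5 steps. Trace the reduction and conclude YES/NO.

Answer: YES — reaches normal form λ.0 in 3 ≤ 5 steps

Derivation:
  start: (λ.0) ((λ.λ.0) (λ.λ.1) (λ.0))
  step 1: (λ.λ.0) (λ.λ.1) (λ.0)
  step 2: (λ.0) (λ.0)
  step 3: λ.0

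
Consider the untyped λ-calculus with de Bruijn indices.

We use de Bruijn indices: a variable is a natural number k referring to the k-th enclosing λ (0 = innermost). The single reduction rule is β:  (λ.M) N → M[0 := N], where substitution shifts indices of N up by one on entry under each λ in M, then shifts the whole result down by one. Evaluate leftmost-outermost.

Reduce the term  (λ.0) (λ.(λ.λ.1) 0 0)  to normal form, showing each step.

Answer: normal form = λ.0  (in 3 steps)

Working:
  start: (λ.0) (λ.(λ.λ.1) 0 0)
  [1] λ.(λ.λ.1) 0 0
  [2] λ.(λ.1) 0
  [3] λ.0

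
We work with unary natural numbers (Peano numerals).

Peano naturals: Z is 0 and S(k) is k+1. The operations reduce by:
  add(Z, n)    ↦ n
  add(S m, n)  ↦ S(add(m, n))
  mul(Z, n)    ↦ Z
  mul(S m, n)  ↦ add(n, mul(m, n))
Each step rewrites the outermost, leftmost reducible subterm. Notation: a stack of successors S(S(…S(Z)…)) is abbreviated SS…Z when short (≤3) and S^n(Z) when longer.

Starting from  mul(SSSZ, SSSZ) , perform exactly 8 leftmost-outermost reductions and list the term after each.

  start: mul(SSSZ, SSSZ)
  step 1: add(SSSZ, mul(SSZ, SSSZ))
  step 2: S(add(SSZ, mul(SSZ, SSSZ)))
  step 3: S(S(add(SZ, mul(SSZ, SSSZ))))
  step 4: S(S(S(add(Z, mul(SSZ, SSSZ)))))
  step 5: S(S(S(mul(SSZ, SSSZ))))
  step 6: S(S(S(add(SSSZ, mul(SZ, SSSZ)))))
  step 7: S(S(S(S(add(SSZ, mul(SZ, SSSZ))))))
  step 8: S(S(S(S(S(add(SZ, mul(SZ, SSSZ)))))))

Answer: after 8 steps: S(S(S(S(S(add(SZ, mul(SZ, SSSZ)))))))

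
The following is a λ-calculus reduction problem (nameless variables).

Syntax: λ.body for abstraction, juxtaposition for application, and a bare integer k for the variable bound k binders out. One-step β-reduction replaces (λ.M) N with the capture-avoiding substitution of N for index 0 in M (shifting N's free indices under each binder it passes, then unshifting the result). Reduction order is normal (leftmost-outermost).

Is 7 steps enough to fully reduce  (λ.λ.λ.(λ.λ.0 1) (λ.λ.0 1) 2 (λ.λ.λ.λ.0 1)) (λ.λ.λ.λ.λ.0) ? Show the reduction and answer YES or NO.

Answer: YES — reaches normal form λ.λ.λ.λ.λ.0 in 5 ≤ 7 steps

Reduction:
  start: (λ.λ.λ.(λ.λ.0 1) (λ.λ.0 1) 2 (λ.λ.λ.λ.0 1)) (λ.λ.λ.λ.λ.0)
  [1] λ.λ.(λ.λ.0 1) (λ.λ.0 1) (λ.λ.λ.λ.λ.0) (λ.λ.λ.λ.0 1)
  [2] λ.λ.(λ.0 (λ.λ.0 1)) (λ.λ.λ.λ.λ.0) (λ.λ.λ.λ.0 1)
  [3] λ.λ.(λ.λ.λ.λ.λ.0) (λ.λ.0 1) (λ.λ.λ.λ.0 1)
  [4] λ.λ.(λ.λ.λ.λ.0) (λ.λ.λ.λ.0 1)
  [5] λ.λ.λ.λ.λ.0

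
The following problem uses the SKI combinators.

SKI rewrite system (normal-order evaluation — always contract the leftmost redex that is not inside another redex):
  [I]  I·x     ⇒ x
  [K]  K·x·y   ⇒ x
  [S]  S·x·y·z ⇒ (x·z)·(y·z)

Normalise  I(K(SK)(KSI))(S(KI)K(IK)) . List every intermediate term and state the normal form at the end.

Answer: normal form = SK(KK)  (in 6 steps)

Working:
  start: I(K(SK)(KSI))(S(KI)K(IK))
  step 1: K(SK)(KSI)(S(KI)K(IK))
  step 2: SK(S(KI)K(IK))
  step 3: SK(KI(IK)(K(IK)))
  step 4: SK(I(K(IK)))
  step 5: SK(K(IK))
  step 6: SK(KK)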